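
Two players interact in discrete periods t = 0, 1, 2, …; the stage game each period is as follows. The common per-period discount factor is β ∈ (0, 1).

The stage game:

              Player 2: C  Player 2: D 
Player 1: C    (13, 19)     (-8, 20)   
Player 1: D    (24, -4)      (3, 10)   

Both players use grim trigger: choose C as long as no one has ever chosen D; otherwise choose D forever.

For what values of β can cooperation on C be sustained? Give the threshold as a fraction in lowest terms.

Player 1: cooperation gives 13 each period; deviation gives 24 once then 3 forever.
  13/(1−β) ≥ 24 + 3β/(1−β) ⇒ β ≥ 11/21.
Player 2: cooperation gives 19 each period; deviation gives 20 once then 10 forever.
  β ≥ 1/10.
Both must hold, so the binding constraint is Player 1's: β ≥ 11/21.

11/21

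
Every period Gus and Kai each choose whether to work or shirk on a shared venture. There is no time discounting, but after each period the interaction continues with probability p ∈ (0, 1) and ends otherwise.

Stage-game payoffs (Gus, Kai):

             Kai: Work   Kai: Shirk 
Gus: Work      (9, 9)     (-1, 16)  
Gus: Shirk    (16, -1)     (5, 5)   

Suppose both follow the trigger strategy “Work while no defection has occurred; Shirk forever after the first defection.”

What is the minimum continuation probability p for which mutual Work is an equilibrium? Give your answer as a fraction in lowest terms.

7/11

With no time discounting, the continuation probability p plays the role of the discount factor.
Grim-trigger IC: 9/(1−p) ≥ 16 + 5p/(1−p) ⇒ p ≥ (16−9)/(16−5) = 7/11.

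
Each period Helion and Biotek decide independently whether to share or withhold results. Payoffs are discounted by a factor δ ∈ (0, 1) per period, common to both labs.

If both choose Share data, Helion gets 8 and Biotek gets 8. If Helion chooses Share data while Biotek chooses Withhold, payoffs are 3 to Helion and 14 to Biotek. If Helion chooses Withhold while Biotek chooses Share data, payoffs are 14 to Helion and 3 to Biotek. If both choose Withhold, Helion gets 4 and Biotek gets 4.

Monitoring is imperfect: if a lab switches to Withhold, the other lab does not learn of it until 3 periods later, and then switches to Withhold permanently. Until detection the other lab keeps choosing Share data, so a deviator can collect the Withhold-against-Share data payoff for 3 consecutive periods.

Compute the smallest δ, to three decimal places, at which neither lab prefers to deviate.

A deviator earns 14 for 3 periods, then 4 forever; cooperating earns 8 forever. Multiplying the IC by (1−δ):
8 ≥ 14(1−δ^3) + 4δ^3, so 10·δ^3 ≥ 6 and δ^3 ≥ 3/5.
δ ≥ (3/5)^(1/3) ≈ 0.843.

0.843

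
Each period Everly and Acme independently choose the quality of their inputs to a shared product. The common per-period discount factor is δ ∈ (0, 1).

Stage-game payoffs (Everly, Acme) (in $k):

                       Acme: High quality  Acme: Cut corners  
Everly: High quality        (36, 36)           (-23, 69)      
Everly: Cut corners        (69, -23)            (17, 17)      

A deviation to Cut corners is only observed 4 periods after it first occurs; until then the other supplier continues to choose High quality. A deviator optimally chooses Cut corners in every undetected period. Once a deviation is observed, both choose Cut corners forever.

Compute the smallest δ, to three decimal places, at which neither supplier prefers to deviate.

0.893

The best deviation is to choose Cut corners for all 4 undetected periods, earning 69 each, then 17 forever once detected.
Deviation value: 69(1−δ^4)/(1−δ) + 17δ^4/(1−δ); cooperation value: 36/(1−δ).
IC: 36 ≥ 69(1−δ^4) + 17δ^4 = 69 − 52δ^4.
So δ^4 ≥ 33/52, giving δ ≥ (33/52)^(1/4) ≈ 0.893.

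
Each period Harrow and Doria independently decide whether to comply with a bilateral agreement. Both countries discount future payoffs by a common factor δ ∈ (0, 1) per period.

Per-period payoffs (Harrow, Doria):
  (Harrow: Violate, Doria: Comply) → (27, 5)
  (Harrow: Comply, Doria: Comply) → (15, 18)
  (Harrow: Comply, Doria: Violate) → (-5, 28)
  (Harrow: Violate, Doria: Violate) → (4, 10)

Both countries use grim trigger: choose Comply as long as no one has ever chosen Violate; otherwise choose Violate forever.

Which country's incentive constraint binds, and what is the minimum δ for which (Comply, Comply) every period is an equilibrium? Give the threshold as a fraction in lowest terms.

Harrow: cooperation gives 15 each period; deviation gives 27 once then 4 forever.
  15/(1−δ) ≥ 27 + 4δ/(1−δ) ⇒ δ ≥ 12/23.
Doria: cooperation gives 18 each period; deviation gives 28 once then 10 forever.
  δ ≥ 10/18 = 5/9.
Both must hold, so the binding constraint is Doria's: δ ≥ 5/9.

Doria; δ ≥ 5/9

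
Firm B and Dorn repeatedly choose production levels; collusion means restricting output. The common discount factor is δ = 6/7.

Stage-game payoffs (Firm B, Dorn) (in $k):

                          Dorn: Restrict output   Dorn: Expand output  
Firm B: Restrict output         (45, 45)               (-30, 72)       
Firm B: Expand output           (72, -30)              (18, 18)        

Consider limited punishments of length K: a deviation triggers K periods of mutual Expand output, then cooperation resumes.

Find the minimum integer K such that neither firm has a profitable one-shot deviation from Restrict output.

Need Σ_{k=1}^{K} δ^k ≥ (72−45)/(45−18) = 1.0000 at δ = 6/7.
At K = 1 the sum is 0.8571 < 1.0000; at K = 2 it is 1.5918 ≥ 1.0000.
So the minimum punishment length is K = 2.

2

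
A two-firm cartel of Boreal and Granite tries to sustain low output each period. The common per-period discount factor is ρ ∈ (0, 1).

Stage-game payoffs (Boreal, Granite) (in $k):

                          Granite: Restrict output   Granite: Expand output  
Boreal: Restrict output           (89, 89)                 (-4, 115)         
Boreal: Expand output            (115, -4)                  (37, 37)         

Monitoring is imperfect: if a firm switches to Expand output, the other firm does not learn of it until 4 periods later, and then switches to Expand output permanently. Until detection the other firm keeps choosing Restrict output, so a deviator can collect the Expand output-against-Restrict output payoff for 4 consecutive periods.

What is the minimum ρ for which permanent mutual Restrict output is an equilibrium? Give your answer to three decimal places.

A deviator earns 115 for 4 periods, then 37 forever; cooperating earns 89 forever. Multiplying the IC by (1−ρ):
89 ≥ 115(1−ρ^4) + 37ρ^4, so 78·ρ^4 ≥ 26 and ρ^4 ≥ 1/3.
ρ ≥ (1/3)^(1/4) ≈ 0.760.

0.760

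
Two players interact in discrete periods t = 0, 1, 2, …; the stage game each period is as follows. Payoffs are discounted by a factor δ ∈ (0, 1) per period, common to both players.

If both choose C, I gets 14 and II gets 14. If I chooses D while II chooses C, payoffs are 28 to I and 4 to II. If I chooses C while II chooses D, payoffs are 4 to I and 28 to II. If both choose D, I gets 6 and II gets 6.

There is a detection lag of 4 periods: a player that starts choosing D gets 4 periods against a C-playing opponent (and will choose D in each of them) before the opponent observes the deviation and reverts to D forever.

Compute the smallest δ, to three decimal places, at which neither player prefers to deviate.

The best deviation is to choose D for all 4 undetected periods, earning 28 each, then 6 forever once detected.
Deviation value: 28(1−δ^4)/(1−δ) + 6δ^4/(1−δ); cooperation value: 14/(1−δ).
IC: 14 ≥ 28(1−δ^4) + 6δ^4 = 28 − 22δ^4.
So δ^4 ≥ 14/22 = 7/11, giving δ ≥ (7/11)^(1/4) ≈ 0.893.

0.893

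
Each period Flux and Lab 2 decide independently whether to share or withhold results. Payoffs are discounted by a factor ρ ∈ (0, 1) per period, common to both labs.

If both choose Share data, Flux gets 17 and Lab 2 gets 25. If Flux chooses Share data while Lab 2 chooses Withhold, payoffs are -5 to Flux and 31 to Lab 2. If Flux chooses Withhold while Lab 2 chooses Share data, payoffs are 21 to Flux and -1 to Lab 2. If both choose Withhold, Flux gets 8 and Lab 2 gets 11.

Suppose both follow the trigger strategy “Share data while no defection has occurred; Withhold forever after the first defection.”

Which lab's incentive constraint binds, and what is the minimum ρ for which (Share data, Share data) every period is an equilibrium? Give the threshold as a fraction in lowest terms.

For Flux: deviation gain 21−17 = 4, per-period punishment loss 17−8 = 9. IC gives ρ ≥ 4/13.
For Lab 2: gain 6, loss 14 per period, so ρ ≥ 6/20 = 3/10.
The tighter constraint is Flux's, so cooperation needs ρ ≥ 4/13.

Flux; ρ ≥ 4/13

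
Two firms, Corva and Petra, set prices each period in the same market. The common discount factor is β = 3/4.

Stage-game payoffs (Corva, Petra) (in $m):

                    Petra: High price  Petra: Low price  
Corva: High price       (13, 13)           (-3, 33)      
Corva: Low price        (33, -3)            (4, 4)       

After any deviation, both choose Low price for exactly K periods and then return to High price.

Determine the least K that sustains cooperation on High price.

5

Need Σ_{k=1}^{K} β^k ≥ (33−13)/(13−4) = 2.2222 at β = 3/4.
At K = 4 the sum is 2.0508 < 2.2222; at K = 5 it is 2.2881 ≥ 2.2222.
So the minimum punishment length is K = 5.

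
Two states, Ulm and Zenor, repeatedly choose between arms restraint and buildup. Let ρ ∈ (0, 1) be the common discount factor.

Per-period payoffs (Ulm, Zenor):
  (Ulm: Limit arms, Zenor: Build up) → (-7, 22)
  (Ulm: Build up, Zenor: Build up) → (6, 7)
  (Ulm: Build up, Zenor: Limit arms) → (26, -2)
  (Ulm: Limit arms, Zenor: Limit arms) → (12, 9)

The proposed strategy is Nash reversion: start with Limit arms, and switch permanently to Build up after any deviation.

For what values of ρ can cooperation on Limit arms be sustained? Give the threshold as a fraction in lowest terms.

For Ulm: deviation gain 26−12 = 14, per-period punishment loss 12−6 = 6. IC gives ρ ≥ 14/20 = 7/10.
For Zenor: gain 13, loss 2 per period, so ρ ≥ 13/15.
The tighter constraint is Zenor's, so cooperation needs ρ ≥ 13/15.

13/15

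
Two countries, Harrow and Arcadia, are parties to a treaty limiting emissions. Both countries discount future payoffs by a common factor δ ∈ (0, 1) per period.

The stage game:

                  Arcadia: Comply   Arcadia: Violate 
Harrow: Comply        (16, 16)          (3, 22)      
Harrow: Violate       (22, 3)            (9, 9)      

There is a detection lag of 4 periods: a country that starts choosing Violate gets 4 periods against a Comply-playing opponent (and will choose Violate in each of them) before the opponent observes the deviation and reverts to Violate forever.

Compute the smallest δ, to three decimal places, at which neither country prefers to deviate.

0.824

A deviator earns 22 for 4 periods, then 9 forever; cooperating earns 16 forever. Multiplying the IC by (1−δ):
16 ≥ 22(1−δ^4) + 9δ^4, so 13·δ^4 ≥ 6 and δ^4 ≥ 6/13.
δ ≥ (6/13)^(1/4) ≈ 0.824.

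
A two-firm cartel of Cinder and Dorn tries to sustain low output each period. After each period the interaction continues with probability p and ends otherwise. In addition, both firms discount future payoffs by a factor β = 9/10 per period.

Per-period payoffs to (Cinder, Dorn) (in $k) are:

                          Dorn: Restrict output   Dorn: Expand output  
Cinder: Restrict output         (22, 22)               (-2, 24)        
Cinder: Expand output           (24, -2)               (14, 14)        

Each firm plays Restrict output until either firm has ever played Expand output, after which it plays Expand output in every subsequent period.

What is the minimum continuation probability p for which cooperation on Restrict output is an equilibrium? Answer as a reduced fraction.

With continuation probability p and discount β, the effective per-period discount factor is βp.
Grim-trigger IC: βp ≥ (24−22)/(24−14) = 1/5.
So p ≥ (1/5)/(9/10) = 2/9.

2/9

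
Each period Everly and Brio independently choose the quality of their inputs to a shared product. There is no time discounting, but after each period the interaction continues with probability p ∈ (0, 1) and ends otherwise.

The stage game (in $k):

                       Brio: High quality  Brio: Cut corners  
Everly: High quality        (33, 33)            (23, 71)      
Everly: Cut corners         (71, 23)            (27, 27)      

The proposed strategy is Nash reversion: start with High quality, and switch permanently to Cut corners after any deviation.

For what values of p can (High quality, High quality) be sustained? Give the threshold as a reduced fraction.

Expected cooperation value is 33 + p·33 + p²·33 + … = 33/(1−p); deviation gives 71 + p·27/(1−p).
33 ≥ 71(1−p) + 27p ⇒ 44p ≥ 38 ⇒ p ≥ 38/44 = 19/22.

19/22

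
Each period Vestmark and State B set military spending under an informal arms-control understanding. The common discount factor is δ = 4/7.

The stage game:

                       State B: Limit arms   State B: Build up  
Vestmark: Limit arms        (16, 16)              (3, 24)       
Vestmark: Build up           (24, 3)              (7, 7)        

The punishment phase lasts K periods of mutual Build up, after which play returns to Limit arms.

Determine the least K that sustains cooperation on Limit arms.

No profitable deviation requires (16−7)(δ+…+δ^K) ≥ 24−16, i.e. δ+…+δ^K ≥ 8/9 ≈ 0.8889.
With δ = 4/7, the partial sums are K=1: 0.5714, K=2: 0.8980.
K = 2 is the first length at which the sum reaches 0.8889.

2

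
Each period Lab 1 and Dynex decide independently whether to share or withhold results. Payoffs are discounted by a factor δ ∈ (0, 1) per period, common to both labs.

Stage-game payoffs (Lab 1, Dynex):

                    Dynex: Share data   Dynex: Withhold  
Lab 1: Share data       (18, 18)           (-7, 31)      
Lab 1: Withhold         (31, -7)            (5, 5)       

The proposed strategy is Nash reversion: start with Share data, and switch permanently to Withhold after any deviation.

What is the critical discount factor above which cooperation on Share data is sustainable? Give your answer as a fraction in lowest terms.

Cooperation forever yields 18 each period: 18/(1−δ).
Deviating yields 31 once, then 5 forever: 31 + 5δ/(1−δ).
No profitable deviation requires 18/(1−δ) ≥ 31 + 5δ/(1−δ).
Multiplying by (1−δ): 18 ≥ 31(1−δ) + 5δ = 31 − 26δ.
So 26δ ≥ 13, i.e. δ ≥ 13/26 = 1/2.

1/2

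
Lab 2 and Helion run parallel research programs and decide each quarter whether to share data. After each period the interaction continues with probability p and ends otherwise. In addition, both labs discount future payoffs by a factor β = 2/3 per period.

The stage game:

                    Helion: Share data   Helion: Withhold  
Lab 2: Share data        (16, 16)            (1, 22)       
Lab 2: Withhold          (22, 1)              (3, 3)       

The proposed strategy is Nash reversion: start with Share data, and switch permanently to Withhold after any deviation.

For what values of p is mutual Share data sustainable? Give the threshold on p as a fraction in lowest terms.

With continuation probability p and discount β, the effective per-period discount factor is βp.
Grim-trigger IC: βp ≥ (22−16)/(22−3) = 6/19.
So p ≥ (6/19)/(2/3) = 9/19.

9/19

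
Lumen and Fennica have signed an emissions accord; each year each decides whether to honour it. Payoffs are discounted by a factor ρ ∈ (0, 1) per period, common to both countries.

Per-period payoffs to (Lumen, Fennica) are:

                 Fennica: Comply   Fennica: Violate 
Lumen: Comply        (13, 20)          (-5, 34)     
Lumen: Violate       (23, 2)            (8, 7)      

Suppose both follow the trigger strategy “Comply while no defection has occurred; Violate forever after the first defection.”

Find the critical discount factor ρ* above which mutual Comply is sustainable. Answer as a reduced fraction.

2/3

Lumen's threshold: (23−13)/(23−8) = 2/3.
Fennica's threshold: (34−20)/(34−7) = 14/27.
2/3 > 14/27, so Lumen binds and ρ* = 2/3.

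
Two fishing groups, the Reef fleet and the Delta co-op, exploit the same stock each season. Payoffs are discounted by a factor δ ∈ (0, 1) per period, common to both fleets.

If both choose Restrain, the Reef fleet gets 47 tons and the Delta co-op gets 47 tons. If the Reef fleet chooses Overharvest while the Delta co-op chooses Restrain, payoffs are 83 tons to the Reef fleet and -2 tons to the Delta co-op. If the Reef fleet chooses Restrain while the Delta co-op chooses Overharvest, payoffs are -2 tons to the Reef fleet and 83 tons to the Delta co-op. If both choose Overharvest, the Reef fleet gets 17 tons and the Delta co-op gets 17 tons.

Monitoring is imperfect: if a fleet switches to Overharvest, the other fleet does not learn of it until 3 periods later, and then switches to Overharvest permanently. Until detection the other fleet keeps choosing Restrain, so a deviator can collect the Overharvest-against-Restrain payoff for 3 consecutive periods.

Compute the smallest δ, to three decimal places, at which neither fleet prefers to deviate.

0.817

The best deviation is to choose Overharvest for all 3 undetected periods, earning 83 each, then 17 forever once detected.
Deviation value: 83(1−δ^3)/(1−δ) + 17δ^3/(1−δ); cooperation value: 47/(1−δ).
IC: 47 ≥ 83(1−δ^3) + 17δ^3 = 83 − 66δ^3.
So δ^3 ≥ 36/66 = 6/11, giving δ ≥ (6/11)^(1/3) ≈ 0.817.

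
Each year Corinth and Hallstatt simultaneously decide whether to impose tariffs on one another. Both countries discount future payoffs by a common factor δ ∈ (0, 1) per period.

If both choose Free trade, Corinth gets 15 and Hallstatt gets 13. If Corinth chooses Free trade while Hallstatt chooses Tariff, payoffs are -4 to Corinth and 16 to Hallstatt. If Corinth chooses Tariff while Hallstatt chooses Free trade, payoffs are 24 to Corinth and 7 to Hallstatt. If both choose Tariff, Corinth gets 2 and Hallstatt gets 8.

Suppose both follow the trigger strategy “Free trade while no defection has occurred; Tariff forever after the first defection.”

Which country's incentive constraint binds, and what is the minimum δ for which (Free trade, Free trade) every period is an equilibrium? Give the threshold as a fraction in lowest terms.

Corinth; δ ≥ 9/22

Corinth: cooperation gives 15 each period; deviation gives 24 once then 2 forever.
  15/(1−δ) ≥ 24 + 2δ/(1−δ) ⇒ δ ≥ 9/22.
Hallstatt: cooperation gives 13 each period; deviation gives 16 once then 8 forever.
  δ ≥ 3/8.
Both must hold, so the binding constraint is Corinth's: δ ≥ 9/22.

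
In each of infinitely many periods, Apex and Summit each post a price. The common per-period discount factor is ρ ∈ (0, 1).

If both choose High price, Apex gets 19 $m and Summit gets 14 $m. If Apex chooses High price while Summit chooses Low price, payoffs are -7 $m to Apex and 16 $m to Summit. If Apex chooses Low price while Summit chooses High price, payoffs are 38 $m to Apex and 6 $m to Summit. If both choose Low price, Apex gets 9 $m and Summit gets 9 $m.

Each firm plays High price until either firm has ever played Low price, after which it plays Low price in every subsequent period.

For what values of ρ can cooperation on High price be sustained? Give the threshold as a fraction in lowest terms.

Apex's threshold: (38−19)/(38−9) = 19/29.
Summit's threshold: (16−14)/(16−9) = 2/7.
19/29 > 2/7, so Apex binds and ρ* = 19/29.

19/29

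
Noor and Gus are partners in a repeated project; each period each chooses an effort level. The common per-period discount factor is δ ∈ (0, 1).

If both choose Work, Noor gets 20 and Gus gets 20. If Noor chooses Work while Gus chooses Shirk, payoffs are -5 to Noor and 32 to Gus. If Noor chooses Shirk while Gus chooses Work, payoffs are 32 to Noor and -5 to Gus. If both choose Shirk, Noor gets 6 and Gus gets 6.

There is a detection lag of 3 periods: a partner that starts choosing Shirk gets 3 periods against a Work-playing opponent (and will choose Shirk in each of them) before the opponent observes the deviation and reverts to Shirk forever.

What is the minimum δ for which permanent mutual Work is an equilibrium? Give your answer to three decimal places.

Deviating for the 3 undetected periods gains 32−20 = 12 per period over cooperation, then loses 20−6 = 14 per period forever once punishment starts.
Gain: 12(1 + δ + … + δ^2); loss: 14·δ^3/(1−δ).
No profitable deviation ⇔ 12(1−δ^3) ≤ 14·δ^3, i.e. δ^3 ≥ 12/(12+14) = 6/13.
Hence δ ≥ (6/13)^(1/3) ≈ 0.773.

0.773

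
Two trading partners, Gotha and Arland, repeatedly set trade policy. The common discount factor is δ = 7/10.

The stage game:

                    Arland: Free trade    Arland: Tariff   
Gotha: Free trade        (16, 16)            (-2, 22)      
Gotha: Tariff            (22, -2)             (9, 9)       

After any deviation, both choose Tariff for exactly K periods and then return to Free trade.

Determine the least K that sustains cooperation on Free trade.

IC: δ(1−δ^K)/(1−δ) ≥ (22−16)/(16−9) = 6/7.
With δ = 7/10: need 1 − δ^K ≥ 6/7·(1−7/10)/(7/10), i.e. δ^K ≤ 0.6327.
Since (7/10)^1 = 0.7000 and (7/10)^2 = 0.4900, the smallest such K is 2.

2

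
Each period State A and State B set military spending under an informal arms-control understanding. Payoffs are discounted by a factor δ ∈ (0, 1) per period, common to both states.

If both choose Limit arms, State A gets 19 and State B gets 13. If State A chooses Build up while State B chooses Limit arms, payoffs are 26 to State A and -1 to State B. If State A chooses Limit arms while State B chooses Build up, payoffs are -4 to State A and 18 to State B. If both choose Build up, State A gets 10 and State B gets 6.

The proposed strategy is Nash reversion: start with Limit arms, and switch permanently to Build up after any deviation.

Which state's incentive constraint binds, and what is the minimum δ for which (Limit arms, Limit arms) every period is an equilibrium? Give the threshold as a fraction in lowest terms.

State A: cooperation gives 19 each period; deviation gives 26 once then 10 forever.
  19/(1−δ) ≥ 26 + 10δ/(1−δ) ⇒ δ ≥ 7/16.
State B: cooperation gives 13 each period; deviation gives 18 once then 6 forever.
  δ ≥ 5/12.
Both must hold, so the binding constraint is State A's: δ ≥ 7/16.

State A; δ ≥ 7/16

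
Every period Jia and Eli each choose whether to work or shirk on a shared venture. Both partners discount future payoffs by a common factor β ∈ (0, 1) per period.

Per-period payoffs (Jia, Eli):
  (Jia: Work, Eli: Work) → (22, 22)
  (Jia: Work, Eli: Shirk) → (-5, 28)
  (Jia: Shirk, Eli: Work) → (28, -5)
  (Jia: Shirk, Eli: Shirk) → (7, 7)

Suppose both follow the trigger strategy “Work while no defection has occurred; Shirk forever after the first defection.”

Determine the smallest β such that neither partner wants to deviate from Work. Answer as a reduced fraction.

Under grim trigger the critical discount factor is (T−C)/(T−P) with T = 28, C = 22, P = 7.
β* = (28−22)/(28−7) = 6/21 = 2/7.

2/7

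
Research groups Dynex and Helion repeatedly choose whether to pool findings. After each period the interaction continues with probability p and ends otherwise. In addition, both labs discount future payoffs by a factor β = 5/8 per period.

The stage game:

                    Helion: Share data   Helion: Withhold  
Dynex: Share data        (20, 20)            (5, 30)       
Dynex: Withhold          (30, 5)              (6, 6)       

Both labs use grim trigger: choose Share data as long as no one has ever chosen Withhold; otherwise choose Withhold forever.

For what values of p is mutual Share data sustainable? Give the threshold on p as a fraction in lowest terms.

2/3

With continuation probability p and discount β, the effective per-period discount factor is βp.
Grim-trigger IC: βp ≥ (30−20)/(30−6) = 5/12.
So p ≥ (5/12)/(5/8) = 2/3.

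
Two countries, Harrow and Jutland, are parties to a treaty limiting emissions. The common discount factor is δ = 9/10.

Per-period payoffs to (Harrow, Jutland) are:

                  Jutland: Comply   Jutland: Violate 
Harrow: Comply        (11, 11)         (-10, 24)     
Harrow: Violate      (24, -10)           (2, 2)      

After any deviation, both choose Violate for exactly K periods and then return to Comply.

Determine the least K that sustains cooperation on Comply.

2

No profitable deviation requires (11−2)(δ+…+δ^K) ≥ 24−11, i.e. δ+…+δ^K ≥ 13/9 ≈ 1.4444.
With δ = 9/10, the partial sums are K=1: 0.9000, K=2: 1.7100.
K = 2 is the first length at which the sum reaches 1.4444.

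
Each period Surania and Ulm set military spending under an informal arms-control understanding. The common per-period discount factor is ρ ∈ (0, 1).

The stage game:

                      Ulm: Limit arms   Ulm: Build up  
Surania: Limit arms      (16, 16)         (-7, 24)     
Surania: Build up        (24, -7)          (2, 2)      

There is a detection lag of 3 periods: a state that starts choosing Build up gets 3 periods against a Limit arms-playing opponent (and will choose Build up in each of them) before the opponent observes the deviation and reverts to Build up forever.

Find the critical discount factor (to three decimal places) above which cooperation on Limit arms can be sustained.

0.714

The best deviation is to choose Build up for all 3 undetected periods, earning 24 each, then 2 forever once detected.
Deviation value: 24(1−ρ^3)/(1−ρ) + 2ρ^3/(1−ρ); cooperation value: 16/(1−ρ).
IC: 16 ≥ 24(1−ρ^3) + 2ρ^3 = 24 − 22ρ^3.
So ρ^3 ≥ 8/22 = 4/11, giving ρ ≥ (4/11)^(1/3) ≈ 0.714.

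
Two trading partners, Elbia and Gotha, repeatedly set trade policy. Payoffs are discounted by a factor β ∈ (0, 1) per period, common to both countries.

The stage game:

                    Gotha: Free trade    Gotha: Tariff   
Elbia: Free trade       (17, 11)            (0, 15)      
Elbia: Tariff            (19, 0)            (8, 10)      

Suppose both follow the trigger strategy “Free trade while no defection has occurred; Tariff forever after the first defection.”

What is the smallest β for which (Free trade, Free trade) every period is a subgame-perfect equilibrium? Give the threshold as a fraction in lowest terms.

4/5

For Elbia: deviation gain 19−17 = 2, per-period punishment loss 17−8 = 9. IC gives β ≥ 2/11.
For Gotha: gain 4, loss 1 per period, so β ≥ 4/5.
The tighter constraint is Gotha's, so cooperation needs β ≥ 4/5.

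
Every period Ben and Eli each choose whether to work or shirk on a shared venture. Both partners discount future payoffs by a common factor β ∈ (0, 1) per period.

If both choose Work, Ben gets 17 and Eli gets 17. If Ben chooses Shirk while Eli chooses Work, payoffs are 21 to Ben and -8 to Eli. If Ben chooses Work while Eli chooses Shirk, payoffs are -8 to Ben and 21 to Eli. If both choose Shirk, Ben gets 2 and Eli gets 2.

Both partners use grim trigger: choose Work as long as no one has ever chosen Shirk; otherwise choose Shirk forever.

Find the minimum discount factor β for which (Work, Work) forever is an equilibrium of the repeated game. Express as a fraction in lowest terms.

One-period gain from deviating is 21 − 17 = 4. The loss is 17 − 2 = 15 in every subsequent period, with present value 15·β/(1−β).
Deviation is unprofitable when 15·β/(1−β) ≥ 4, i.e. β/(1−β) ≥ 4/15.
Equivalently β ≥ 4/(4+15) = 4/19.

4/19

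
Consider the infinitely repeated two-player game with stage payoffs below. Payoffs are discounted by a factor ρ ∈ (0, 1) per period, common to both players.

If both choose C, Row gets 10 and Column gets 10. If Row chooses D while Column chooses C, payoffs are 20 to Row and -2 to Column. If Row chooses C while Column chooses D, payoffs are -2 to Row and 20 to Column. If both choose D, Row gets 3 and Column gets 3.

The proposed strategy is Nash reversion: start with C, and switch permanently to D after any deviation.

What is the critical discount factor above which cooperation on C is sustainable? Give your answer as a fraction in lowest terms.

10/17

10/(1−ρ) ≥ 20 + 3ρ/(1−ρ)
10 ≥ 20 − 17ρ
ρ ≥ 10/17.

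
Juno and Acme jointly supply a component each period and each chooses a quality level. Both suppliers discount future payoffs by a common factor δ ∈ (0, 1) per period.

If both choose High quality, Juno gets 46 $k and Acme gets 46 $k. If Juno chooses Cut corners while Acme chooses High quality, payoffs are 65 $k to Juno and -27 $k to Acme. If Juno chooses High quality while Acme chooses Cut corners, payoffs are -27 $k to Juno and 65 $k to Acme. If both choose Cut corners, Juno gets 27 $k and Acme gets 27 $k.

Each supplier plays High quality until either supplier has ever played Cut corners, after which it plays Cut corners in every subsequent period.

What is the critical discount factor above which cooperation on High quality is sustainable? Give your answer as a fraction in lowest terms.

46/(1−δ) ≥ 65 + 27δ/(1−δ)
46 ≥ 65 − 38δ
δ ≥ 19/38 = 1/2.

1/2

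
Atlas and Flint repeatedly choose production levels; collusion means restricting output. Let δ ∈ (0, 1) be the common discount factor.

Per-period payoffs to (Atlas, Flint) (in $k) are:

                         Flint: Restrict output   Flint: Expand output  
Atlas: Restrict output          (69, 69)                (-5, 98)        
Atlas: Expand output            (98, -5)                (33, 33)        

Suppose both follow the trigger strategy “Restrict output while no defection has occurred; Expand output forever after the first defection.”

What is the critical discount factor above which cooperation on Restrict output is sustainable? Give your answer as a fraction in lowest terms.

Under grim trigger the critical discount factor is (T−C)/(T−P) with T = 98, C = 69, P = 33.
δ* = (98−69)/(98−33) = 29/65.

29/65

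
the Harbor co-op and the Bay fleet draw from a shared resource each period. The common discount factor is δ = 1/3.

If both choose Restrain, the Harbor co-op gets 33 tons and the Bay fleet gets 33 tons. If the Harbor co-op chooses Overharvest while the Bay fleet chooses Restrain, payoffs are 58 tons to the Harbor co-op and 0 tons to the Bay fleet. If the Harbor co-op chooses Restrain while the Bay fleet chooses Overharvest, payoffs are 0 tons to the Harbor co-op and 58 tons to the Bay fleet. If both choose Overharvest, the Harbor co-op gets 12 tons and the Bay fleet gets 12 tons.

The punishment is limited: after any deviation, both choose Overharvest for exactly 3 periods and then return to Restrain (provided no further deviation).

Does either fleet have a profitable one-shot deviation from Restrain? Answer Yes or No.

IC: δ+…+δ^3 ≥ (58−33)/(33−12) = 25/21.
At δ = 1/3: partial sum = 0.4815 < 1.1905. Cooperation not sustainable.

Yes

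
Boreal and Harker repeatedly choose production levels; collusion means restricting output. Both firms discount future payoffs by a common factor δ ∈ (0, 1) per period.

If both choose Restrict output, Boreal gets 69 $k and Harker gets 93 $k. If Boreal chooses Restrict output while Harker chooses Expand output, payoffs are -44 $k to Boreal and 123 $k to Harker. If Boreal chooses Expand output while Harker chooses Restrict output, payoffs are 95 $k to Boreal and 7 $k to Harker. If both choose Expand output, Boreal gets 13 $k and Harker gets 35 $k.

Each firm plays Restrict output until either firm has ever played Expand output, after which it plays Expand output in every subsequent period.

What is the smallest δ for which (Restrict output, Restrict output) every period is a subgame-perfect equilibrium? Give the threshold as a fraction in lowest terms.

15/44

For Boreal: deviation gain 95−69 = 26, per-period punishment loss 69−13 = 56. IC gives δ ≥ 26/82 = 13/41.
For Harker: gain 30, loss 58 per period, so δ ≥ 30/88 = 15/44.
The tighter constraint is Harker's, so cooperation needs δ ≥ 15/44.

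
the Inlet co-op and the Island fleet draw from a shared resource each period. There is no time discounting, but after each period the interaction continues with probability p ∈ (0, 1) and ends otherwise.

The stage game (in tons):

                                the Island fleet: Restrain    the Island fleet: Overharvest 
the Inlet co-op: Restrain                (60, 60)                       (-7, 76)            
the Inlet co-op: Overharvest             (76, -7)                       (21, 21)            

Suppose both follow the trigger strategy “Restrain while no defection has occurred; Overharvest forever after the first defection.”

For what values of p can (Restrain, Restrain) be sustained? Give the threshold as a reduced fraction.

Expected cooperation value is 60 + p·60 + p²·60 + … = 60/(1−p); deviation gives 76 + p·21/(1−p).
60 ≥ 76(1−p) + 21p ⇒ 55p ≥ 16 ⇒ p ≥ 16/55.

16/55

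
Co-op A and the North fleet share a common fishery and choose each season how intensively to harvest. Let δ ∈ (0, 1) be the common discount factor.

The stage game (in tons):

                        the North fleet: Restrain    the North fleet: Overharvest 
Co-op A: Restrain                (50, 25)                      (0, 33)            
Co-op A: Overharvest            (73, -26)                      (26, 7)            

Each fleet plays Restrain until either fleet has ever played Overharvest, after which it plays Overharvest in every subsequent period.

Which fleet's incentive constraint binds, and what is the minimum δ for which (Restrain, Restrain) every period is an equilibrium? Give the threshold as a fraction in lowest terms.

For Co-op A: deviation gain 73−50 = 23, per-period punishment loss 50−26 = 24. IC gives δ ≥ 23/47.
For the North fleet: gain 8, loss 18 per period, so δ ≥ 8/26 = 4/13.
The tighter constraint is Co-op A's, so cooperation needs δ ≥ 23/47.

Co-op A; δ ≥ 23/47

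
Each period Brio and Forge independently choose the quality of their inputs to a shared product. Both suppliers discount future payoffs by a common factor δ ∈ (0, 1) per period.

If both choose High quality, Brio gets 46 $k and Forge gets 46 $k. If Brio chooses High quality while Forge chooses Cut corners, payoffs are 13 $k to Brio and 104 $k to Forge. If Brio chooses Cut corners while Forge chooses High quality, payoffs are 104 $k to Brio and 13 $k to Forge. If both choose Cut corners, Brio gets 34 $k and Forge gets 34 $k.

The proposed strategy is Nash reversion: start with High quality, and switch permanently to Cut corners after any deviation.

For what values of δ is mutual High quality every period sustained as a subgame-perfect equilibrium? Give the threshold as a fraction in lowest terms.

Cooperation forever yields 46 each period: 46/(1−δ).
Deviating yields 104 once, then 34 forever: 104 + 34δ/(1−δ).
No profitable deviation requires 46/(1−δ) ≥ 104 + 34δ/(1−δ).
Multiplying by (1−δ): 46 ≥ 104(1−δ) + 34δ = 104 − 70δ.
So 70δ ≥ 58, i.e. δ ≥ 58/70 = 29/35.

29/35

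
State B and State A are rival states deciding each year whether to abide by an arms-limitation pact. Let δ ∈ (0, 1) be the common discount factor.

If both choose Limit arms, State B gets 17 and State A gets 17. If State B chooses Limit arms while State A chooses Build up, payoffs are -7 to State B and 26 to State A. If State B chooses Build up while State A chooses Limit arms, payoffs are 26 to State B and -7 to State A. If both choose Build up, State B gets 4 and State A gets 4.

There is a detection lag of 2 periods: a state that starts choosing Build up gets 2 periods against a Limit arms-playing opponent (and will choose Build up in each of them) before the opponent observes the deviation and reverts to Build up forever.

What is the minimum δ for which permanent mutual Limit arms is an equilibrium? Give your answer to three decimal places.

A deviator earns 26 for 2 periods, then 4 forever; cooperating earns 17 forever. Multiplying the IC by (1−δ):
17 ≥ 26(1−δ^2) + 4δ^2, so 22·δ^2 ≥ 9 and δ^2 ≥ 9/22.
δ ≥ (9/22)^(1/2) ≈ 0.640.

0.640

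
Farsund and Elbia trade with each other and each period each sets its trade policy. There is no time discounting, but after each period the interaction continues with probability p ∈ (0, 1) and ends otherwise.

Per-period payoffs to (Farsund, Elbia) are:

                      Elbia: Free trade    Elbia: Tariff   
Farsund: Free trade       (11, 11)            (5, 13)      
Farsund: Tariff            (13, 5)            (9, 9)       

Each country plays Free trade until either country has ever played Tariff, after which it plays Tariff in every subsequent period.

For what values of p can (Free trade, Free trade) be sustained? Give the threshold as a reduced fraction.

With no time discounting, the continuation probability p plays the role of the discount factor.
Grim-trigger IC: 11/(1−p) ≥ 13 + 9p/(1−p) ⇒ p ≥ (13−11)/(13−9) = 1/2.

1/2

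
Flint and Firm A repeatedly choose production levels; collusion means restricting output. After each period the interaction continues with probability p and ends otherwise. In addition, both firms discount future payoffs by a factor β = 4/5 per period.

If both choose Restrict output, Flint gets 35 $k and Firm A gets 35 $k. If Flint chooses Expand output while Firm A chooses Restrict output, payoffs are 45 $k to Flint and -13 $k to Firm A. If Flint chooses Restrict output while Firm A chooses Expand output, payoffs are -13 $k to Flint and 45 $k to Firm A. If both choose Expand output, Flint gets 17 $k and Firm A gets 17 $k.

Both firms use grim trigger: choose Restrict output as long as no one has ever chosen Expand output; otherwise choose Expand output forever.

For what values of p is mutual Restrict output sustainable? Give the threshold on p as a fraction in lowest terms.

25/56

With continuation probability p and discount β, the effective per-period discount factor is βp.
Grim-trigger IC: βp ≥ (45−35)/(45−17) = 5/14.
So p ≥ (5/14)/(4/5) = 25/56.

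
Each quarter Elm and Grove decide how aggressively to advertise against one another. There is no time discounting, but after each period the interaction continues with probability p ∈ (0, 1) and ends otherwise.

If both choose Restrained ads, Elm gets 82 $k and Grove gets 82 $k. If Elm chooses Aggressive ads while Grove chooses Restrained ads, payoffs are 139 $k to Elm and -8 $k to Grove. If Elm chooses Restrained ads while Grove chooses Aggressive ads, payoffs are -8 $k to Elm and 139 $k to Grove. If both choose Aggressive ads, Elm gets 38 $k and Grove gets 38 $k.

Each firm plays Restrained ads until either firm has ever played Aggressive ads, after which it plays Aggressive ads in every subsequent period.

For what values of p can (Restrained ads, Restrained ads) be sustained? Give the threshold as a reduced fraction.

57/101

Expected cooperation value is 82 + p·82 + p²·82 + … = 82/(1−p); deviation gives 139 + p·38/(1−p).
82 ≥ 139(1−p) + 38p ⇒ 101p ≥ 57 ⇒ p ≥ 57/101.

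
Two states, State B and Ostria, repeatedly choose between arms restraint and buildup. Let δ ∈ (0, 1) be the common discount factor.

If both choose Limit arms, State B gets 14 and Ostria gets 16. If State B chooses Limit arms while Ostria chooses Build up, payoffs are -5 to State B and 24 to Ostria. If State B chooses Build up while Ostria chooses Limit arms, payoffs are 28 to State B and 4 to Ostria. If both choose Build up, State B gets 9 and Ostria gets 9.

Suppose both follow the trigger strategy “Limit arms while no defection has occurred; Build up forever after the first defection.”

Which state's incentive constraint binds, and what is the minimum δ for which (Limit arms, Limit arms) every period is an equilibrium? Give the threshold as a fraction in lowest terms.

State B's threshold: (28−14)/(28−9) = 14/19.
Ostria's threshold: (24−16)/(24−9) = 8/15.
14/19 > 8/15, so State B binds and δ* = 14/19.

State B; δ ≥ 14/19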